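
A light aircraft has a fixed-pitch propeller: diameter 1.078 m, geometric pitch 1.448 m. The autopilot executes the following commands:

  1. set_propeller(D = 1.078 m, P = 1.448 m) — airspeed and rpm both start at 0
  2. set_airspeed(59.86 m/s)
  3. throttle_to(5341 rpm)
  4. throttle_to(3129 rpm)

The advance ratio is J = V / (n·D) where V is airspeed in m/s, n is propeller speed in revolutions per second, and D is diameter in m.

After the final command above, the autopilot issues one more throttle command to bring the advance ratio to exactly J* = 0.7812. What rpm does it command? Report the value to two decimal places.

set_propeller: D = 1.078 m, P = 1.448 m (p = P/D = 1.343228); state ← (V=0, rpm=0)
set_airspeed(59.86): V ← 59.86 m/s
throttle_to(5341): rpm ← 5341
throttle_to(3129): rpm ← 3129
final state: V = 59.86 m/s, rpm = 3129 → n = rpm/60 = 52.150000 rev/s
target J* = 0.7812; solve J* = V/(n·D) for n: n = V/(J*·D) = 59.86/(0.7812 × 1.078) = 71.081358 rev/s
rpm = 60·n = 4264.881487

rpm = 4264.88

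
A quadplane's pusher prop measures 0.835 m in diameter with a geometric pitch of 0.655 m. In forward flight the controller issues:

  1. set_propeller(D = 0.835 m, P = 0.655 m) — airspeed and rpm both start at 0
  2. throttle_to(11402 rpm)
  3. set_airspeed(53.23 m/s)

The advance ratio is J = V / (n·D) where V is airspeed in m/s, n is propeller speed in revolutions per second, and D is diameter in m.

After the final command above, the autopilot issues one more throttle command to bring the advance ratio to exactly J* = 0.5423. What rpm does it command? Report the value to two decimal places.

rpm = 7053.13

set_propeller: D = 0.835 m, P = 0.655 m (p = P/D = 0.784431); state ← (V=0, rpm=0)
throttle_to(11402): rpm ← 11402
set_airspeed(53.23): V ← 53.23 m/s
final state: V = 53.23 m/s, rpm = 11402 → n = rpm/60 = 190.033333 rev/s
target J* = 0.5423; solve J* = V/(n·D) for n: n = V/(J*·D) = 53.23/(0.5423 × 0.835) = 117.552098 rev/s
rpm = 60·n = 7053.125908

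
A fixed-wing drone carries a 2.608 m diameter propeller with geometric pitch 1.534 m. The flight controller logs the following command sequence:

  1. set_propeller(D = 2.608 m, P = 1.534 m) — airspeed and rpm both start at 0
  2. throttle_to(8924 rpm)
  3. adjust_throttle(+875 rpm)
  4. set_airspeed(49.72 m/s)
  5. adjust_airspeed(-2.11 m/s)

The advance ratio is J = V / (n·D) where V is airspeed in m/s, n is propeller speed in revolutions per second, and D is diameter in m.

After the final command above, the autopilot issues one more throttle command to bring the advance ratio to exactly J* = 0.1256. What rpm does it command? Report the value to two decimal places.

rpm = 8720.72

set_propeller: D = 2.608 m, P = 1.534 m (p = P/D = 0.588190); state ← (V=0, rpm=0)
throttle_to(8924): rpm ← 8924
adjust_throttle(+875): rpm ← 8924 +875 = 9799
set_airspeed(49.72): V ← 49.72 m/s
adjust_airspeed(-2.11): V ← 49.72 -2.11 = 47.61 m/s
final state: V = 47.61 m/s, rpm = 9799 → n = rpm/60 = 163.316667 rev/s
target J* = 0.1256; solve J* = V/(n·D) for n: n = V/(J*·D) = 47.61/(0.1256 × 2.608) = 145.345287 rev/s
rpm = 60·n = 8720.717244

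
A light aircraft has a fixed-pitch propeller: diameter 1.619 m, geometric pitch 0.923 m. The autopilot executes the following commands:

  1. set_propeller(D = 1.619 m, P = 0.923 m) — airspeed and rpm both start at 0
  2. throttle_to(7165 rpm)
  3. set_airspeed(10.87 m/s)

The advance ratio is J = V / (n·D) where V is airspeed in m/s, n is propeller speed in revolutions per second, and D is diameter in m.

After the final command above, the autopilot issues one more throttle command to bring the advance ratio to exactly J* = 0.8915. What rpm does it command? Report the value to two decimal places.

set_propeller: D = 1.619 m, P = 0.923 m (p = P/D = 0.570105); state ← (V=0, rpm=0)
throttle_to(7165): rpm ← 7165
set_airspeed(10.87): V ← 10.87 m/s
final state: V = 10.87 m/s, rpm = 7165 → n = rpm/60 = 119.416667 rev/s
target J* = 0.8915; solve J* = V/(n·D) for n: n = V/(J*·D) = 10.87/(0.8915 × 1.619) = 7.531151 rev/s
rpm = 60·n = 451.869052

rpm = 451.87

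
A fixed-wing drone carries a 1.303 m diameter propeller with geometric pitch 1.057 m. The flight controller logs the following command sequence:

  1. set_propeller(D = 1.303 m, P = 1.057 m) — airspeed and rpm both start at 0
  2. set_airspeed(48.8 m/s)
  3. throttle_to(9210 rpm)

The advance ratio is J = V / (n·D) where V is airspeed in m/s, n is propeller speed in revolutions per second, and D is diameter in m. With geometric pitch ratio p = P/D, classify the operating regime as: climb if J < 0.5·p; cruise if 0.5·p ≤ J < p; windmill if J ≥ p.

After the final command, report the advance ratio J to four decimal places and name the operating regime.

J = 0.2440, regime = climb

set_propeller: D = 1.303 m, P = 1.057 m (p = P/D = 0.811205); state ← (V=0, rpm=0)
set_airspeed(48.8): V ← 48.8 m/s
throttle_to(9210): rpm ← 9210
final state: V = 48.8 m/s, rpm = 9210 → n = rpm/60 = 153.500000 rev/s
J = V / (n·D) = 48.8 / (153.500000 × 1.303) = 0.243987
regime bands: climb J<0.4056 | cruise [0.4056, 0.8112) | windmill J≥0.8112
J = 0.2440 → climb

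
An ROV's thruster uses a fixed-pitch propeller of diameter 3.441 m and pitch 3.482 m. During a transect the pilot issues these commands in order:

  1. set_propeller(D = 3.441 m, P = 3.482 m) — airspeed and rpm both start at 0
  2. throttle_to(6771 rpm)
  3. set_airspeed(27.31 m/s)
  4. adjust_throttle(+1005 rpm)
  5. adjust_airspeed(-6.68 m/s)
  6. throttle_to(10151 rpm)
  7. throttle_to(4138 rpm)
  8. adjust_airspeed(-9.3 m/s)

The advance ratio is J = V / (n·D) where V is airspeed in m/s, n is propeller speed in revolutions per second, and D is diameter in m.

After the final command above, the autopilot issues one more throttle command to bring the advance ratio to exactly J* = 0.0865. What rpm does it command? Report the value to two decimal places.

rpm = 2283.92

set_propeller: D = 3.441 m, P = 3.482 m (p = P/D = 1.011915); state ← (V=0, rpm=0)
throttle_to(6771): rpm ← 6771
set_airspeed(27.31): V ← 27.31 m/s
adjust_throttle(+1005): rpm ← 6771 +1005 = 7776
adjust_airspeed(-6.68): V ← 27.31 -6.68 = 20.63 m/s
throttle_to(10151): rpm ← 10151
throttle_to(4138): rpm ← 4138
adjust_airspeed(-9.3): V ← 20.63 -9.3 = 11.33 m/s
final state: V = 11.33 m/s, rpm = 4138 → n = rpm/60 = 68.966667 rev/s
target J* = 0.0865; solve J* = V/(n·D) for n: n = V/(J*·D) = 11.33/(0.0865 × 3.441) = 38.065289 rev/s
rpm = 60·n = 2283.917331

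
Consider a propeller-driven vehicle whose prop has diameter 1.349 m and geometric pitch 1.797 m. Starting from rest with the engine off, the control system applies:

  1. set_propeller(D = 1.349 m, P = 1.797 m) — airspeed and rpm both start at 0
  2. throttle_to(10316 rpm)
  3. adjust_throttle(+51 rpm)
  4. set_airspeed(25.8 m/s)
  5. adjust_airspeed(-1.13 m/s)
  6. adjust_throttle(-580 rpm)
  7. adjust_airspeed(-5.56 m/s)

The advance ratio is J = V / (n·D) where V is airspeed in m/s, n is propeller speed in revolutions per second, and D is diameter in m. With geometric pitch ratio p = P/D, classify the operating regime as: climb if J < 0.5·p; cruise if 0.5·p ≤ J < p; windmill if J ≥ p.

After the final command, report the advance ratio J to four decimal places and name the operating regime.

J = 0.0868, regime = climb

set_propeller: D = 1.349 m, P = 1.797 m (p = P/D = 1.332098); state ← (V=0, rpm=0)
throttle_to(10316): rpm ← 10316
adjust_throttle(+51): rpm ← 10316 +51 = 10367
set_airspeed(25.8): V ← 25.8 m/s
adjust_airspeed(-1.13): V ← 25.8 -1.13 = 24.67 m/s
adjust_throttle(-580): rpm ← 10367 -580 = 9787
adjust_airspeed(-5.56): V ← 24.67 -5.56 = 19.11 m/s
final state: V = 19.11 m/s, rpm = 9787 → n = rpm/60 = 163.116667 rev/s
J = V / (n·D) = 19.11 / (163.116667 × 1.349) = 0.086846
regime bands: climb J<0.6660 | cruise [0.6660, 1.3321) | windmill J≥1.3321
J = 0.0868 → climb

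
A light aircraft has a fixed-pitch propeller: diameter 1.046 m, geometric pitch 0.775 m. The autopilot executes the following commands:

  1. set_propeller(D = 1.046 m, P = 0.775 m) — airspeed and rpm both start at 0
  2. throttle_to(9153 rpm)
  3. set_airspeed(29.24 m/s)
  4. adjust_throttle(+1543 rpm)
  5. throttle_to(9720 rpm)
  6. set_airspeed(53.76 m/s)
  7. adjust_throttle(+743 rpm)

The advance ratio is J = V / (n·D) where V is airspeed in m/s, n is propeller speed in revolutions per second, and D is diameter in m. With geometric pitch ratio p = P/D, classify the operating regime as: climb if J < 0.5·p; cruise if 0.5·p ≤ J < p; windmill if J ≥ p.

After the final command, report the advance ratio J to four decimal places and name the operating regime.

set_propeller: D = 1.046 m, P = 0.775 m (p = P/D = 0.740918); state ← (V=0, rpm=0)
throttle_to(9153): rpm ← 9153
set_airspeed(29.24): V ← 29.24 m/s
adjust_throttle(+1543): rpm ← 9153 +1543 = 10696
throttle_to(9720): rpm ← 9720
set_airspeed(53.76): V ← 53.76 m/s
adjust_throttle(+743): rpm ← 9720 +743 = 10463
final state: V = 53.76 m/s, rpm = 10463 → n = rpm/60 = 174.383333 rev/s
J = V / (n·D) = 53.76 / (174.383333 × 1.046) = 0.294729
regime bands: climb J<0.3705 | cruise [0.3705, 0.7409) | windmill J≥0.7409
J = 0.2947 → climb

J = 0.2947, regime = climb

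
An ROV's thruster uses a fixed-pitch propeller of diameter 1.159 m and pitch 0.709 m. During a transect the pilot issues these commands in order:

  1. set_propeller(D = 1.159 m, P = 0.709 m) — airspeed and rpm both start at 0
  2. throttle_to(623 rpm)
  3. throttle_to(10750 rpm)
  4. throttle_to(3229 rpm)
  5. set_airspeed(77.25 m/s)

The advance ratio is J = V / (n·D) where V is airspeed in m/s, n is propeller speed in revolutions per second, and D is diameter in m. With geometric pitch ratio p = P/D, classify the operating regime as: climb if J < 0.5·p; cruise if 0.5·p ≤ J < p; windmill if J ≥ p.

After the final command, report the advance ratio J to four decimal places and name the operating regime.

set_propeller: D = 1.159 m, P = 0.709 m (p = P/D = 0.611734); state ← (V=0, rpm=0)
throttle_to(623): rpm ← 623
throttle_to(10750): rpm ← 10750
throttle_to(3229): rpm ← 3229
set_airspeed(77.25): V ← 77.25 m/s
final state: V = 77.25 m/s, rpm = 3229 → n = rpm/60 = 53.816667 rev/s
J = V / (n·D) = 77.25 / (53.816667 × 1.159) = 1.238506
regime bands: climb J<0.3059 | cruise [0.3059, 0.6117) | windmill J≥0.6117
J = 1.2385 → windmill

J = 1.2385, regime = windmill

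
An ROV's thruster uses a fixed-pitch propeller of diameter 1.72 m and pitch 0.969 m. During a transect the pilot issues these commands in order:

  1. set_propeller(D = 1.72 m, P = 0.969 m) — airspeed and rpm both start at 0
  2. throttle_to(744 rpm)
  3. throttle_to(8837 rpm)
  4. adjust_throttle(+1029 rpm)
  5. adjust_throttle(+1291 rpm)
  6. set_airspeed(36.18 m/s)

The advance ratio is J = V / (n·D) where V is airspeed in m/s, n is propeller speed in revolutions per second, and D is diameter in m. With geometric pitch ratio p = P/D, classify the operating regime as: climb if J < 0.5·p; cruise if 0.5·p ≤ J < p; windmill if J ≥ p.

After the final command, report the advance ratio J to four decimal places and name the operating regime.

J = 0.1131, regime = climb

set_propeller: D = 1.72 m, P = 0.969 m (p = P/D = 0.563372); state ← (V=0, rpm=0)
throttle_to(744): rpm ← 744
throttle_to(8837): rpm ← 8837
adjust_throttle(+1029): rpm ← 8837 +1029 = 9866
adjust_throttle(+1291): rpm ← 9866 +1291 = 11157
set_airspeed(36.18): V ← 36.18 m/s
final state: V = 36.18 m/s, rpm = 11157 → n = rpm/60 = 185.950000 rev/s
J = V / (n·D) = 36.18 / (185.950000 × 1.72) = 0.113121
regime bands: climb J<0.2817 | cruise [0.2817, 0.5634) | windmill J≥0.5634
J = 0.1131 → climb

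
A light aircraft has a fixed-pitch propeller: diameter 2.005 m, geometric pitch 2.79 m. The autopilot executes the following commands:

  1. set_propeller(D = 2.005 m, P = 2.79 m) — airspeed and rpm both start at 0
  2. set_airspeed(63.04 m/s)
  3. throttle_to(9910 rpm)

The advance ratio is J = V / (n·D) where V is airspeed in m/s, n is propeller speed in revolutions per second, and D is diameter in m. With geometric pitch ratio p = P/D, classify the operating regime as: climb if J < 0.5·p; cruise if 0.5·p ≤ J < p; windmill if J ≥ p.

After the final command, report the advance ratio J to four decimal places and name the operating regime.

J = 0.1904, regime = climb

set_propeller: D = 2.005 m, P = 2.79 m (p = P/D = 1.391521); state ← (V=0, rpm=0)
set_airspeed(63.04): V ← 63.04 m/s
throttle_to(9910): rpm ← 9910
final state: V = 63.04 m/s, rpm = 9910 → n = rpm/60 = 165.166667 rev/s
J = V / (n·D) = 63.04 / (165.166667 × 2.005) = 0.190362
regime bands: climb J<0.6958 | cruise [0.6958, 1.3915) | windmill J≥1.3915
J = 0.1904 → climb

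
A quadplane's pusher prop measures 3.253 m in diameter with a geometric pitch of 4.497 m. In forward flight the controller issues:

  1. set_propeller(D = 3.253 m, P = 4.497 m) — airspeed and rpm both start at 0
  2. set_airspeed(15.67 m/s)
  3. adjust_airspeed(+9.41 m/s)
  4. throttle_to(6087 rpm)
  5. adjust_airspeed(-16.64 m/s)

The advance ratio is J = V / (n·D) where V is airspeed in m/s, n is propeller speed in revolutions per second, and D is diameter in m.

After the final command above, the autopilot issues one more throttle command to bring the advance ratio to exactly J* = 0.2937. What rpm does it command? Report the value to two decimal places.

rpm = 530.04

set_propeller: D = 3.253 m, P = 4.497 m (p = P/D = 1.382416); state ← (V=0, rpm=0)
set_airspeed(15.67): V ← 15.67 m/s
adjust_airspeed(+9.41): V ← 15.67 +9.41 = 25.08 m/s
throttle_to(6087): rpm ← 6087
adjust_airspeed(-16.64): V ← 25.08 -16.64 = 8.44 m/s
final state: V = 8.44 m/s, rpm = 6087 → n = rpm/60 = 101.450000 rev/s
target J* = 0.2937; solve J* = V/(n·D) for n: n = V/(J*·D) = 8.44/(0.2937 × 3.253) = 8.833940 rev/s
rpm = 60·n = 530.036390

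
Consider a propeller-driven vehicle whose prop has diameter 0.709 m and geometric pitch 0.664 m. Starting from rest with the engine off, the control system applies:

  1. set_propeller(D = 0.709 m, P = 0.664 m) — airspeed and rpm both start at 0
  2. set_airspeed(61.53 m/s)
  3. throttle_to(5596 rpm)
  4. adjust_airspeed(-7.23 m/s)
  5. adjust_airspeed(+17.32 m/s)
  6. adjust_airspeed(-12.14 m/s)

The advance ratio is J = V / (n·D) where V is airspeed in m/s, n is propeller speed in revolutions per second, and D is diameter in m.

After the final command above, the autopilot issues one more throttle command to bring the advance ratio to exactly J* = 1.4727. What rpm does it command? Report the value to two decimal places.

set_propeller: D = 0.709 m, P = 0.664 m (p = P/D = 0.936530); state ← (V=0, rpm=0)
set_airspeed(61.53): V ← 61.53 m/s
throttle_to(5596): rpm ← 5596
adjust_airspeed(-7.23): V ← 61.53 -7.23 = 54.3 m/s
adjust_airspeed(+17.32): V ← 54.3 +17.32 = 71.62 m/s
adjust_airspeed(-12.14): V ← 71.62 -12.14 = 59.48 m/s
final state: V = 59.48 m/s, rpm = 5596 → n = rpm/60 = 93.266667 rev/s
target J* = 1.4727; solve J* = V/(n·D) for n: n = V/(J*·D) = 59.48/(1.4727 × 0.709) = 56.965306 rev/s
rpm = 60·n = 3417.918385

rpm = 3417.92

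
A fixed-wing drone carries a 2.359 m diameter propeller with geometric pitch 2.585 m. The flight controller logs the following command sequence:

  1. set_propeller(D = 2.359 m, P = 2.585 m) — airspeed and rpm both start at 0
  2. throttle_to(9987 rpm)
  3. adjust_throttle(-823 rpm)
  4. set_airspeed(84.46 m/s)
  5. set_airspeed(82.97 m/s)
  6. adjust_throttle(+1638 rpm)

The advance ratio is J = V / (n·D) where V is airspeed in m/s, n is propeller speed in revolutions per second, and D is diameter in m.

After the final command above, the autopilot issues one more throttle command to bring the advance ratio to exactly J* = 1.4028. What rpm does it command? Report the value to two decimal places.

rpm = 1504.35

set_propeller: D = 2.359 m, P = 2.585 m (p = P/D = 1.095803); state ← (V=0, rpm=0)
throttle_to(9987): rpm ← 9987
adjust_throttle(-823): rpm ← 9987 -823 = 9164
set_airspeed(84.46): V ← 84.46 m/s
set_airspeed(82.97): V ← 82.97 m/s
adjust_throttle(+1638): rpm ← 9164 +1638 = 10802
final state: V = 82.97 m/s, rpm = 10802 → n = rpm/60 = 180.033333 rev/s
target J* = 1.4028; solve J* = V/(n·D) for n: n = V/(J*·D) = 82.97/(1.4028 × 2.359) = 25.072486 rev/s
rpm = 60·n = 1504.349141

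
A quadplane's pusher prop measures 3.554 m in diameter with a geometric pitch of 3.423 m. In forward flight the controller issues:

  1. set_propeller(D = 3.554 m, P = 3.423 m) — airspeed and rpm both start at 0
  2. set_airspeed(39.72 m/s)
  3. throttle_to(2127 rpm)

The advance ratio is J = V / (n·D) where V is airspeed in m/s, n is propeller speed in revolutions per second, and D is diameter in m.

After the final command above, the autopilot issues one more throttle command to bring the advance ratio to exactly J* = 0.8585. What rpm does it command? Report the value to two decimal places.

rpm = 781.09

set_propeller: D = 3.554 m, P = 3.423 m (p = P/D = 0.963140); state ← (V=0, rpm=0)
set_airspeed(39.72): V ← 39.72 m/s
throttle_to(2127): rpm ← 2127
final state: V = 39.72 m/s, rpm = 2127 → n = rpm/60 = 35.450000 rev/s
target J* = 0.8585; solve J* = V/(n·D) for n: n = V/(J*·D) = 39.72/(0.8585 × 3.554) = 13.018217 rev/s
rpm = 60·n = 781.093039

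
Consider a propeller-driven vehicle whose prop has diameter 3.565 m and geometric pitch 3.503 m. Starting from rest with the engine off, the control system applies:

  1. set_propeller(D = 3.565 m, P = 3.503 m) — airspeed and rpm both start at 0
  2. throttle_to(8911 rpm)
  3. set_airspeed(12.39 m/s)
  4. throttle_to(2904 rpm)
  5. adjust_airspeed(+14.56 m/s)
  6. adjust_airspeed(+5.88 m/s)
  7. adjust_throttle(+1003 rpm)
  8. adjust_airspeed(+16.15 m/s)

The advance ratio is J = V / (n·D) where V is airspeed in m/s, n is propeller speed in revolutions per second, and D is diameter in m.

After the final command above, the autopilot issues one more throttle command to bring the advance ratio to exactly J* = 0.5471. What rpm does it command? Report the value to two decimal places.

set_propeller: D = 3.565 m, P = 3.503 m (p = P/D = 0.982609); state ← (V=0, rpm=0)
throttle_to(8911): rpm ← 8911
set_airspeed(12.39): V ← 12.39 m/s
throttle_to(2904): rpm ← 2904
adjust_airspeed(+14.56): V ← 12.39 +14.56 = 26.95 m/s
adjust_airspeed(+5.88): V ← 26.95 +5.88 = 32.83 m/s
adjust_throttle(+1003): rpm ← 2904 +1003 = 3907
adjust_airspeed(+16.15): V ← 32.83 +16.15 = 48.98 m/s
final state: V = 48.98 m/s, rpm = 3907 → n = rpm/60 = 65.116667 rev/s
target J* = 0.5471; solve J* = V/(n·D) for n: n = V/(J*·D) = 48.98/(0.5471 × 3.565) = 25.112649 rev/s
rpm = 60·n = 1506.758958

rpm = 1506.76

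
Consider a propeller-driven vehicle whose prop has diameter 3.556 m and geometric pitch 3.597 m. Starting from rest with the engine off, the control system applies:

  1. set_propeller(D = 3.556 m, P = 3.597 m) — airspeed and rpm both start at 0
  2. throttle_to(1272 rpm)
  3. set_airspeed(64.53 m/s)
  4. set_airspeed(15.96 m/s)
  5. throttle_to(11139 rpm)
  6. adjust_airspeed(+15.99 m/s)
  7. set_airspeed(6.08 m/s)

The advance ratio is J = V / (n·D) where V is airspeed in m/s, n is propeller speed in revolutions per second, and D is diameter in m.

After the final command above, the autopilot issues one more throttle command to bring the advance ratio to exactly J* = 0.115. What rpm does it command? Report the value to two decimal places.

set_propeller: D = 3.556 m, P = 3.597 m (p = P/D = 1.011530); state ← (V=0, rpm=0)
throttle_to(1272): rpm ← 1272
set_airspeed(64.53): V ← 64.53 m/s
set_airspeed(15.96): V ← 15.96 m/s
throttle_to(11139): rpm ← 11139
adjust_airspeed(+15.99): V ← 15.96 +15.99 = 31.95 m/s
set_airspeed(6.08): V ← 6.08 m/s
final state: V = 6.08 m/s, rpm = 11139 → n = rpm/60 = 185.650000 rev/s
target J* = 0.115; solve J* = V/(n·D) for n: n = V/(J*·D) = 6.08/(0.115 × 3.556) = 14.867707 rev/s
rpm = 60·n = 892.062405

rpm = 892.06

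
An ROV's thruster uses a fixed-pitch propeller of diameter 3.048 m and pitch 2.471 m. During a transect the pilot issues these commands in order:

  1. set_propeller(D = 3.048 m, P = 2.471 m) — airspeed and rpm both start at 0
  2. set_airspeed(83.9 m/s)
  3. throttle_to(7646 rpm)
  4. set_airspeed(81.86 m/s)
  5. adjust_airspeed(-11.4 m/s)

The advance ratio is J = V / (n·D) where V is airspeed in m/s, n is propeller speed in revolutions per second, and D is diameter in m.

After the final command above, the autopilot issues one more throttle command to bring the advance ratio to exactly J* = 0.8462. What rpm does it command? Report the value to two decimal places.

rpm = 1639.10

set_propeller: D = 3.048 m, P = 2.471 m (p = P/D = 0.810696); state ← (V=0, rpm=0)
set_airspeed(83.9): V ← 83.9 m/s
throttle_to(7646): rpm ← 7646
set_airspeed(81.86): V ← 81.86 m/s
adjust_airspeed(-11.4): V ← 81.86 -11.4 = 70.46 m/s
final state: V = 70.46 m/s, rpm = 7646 → n = rpm/60 = 127.433333 rev/s
target J* = 0.8462; solve J* = V/(n·D) for n: n = V/(J*·D) = 70.46/(0.8462 × 3.048) = 27.318362 rev/s
rpm = 60·n = 1639.101718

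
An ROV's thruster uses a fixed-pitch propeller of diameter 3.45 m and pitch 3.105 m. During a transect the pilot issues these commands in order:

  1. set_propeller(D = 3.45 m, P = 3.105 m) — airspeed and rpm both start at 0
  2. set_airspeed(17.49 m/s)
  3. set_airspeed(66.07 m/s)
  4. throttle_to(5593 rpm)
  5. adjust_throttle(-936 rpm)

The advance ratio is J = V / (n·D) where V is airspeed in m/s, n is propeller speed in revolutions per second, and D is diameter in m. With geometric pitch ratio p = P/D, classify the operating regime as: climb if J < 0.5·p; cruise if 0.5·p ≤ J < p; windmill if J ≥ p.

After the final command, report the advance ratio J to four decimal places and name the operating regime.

set_propeller: D = 3.45 m, P = 3.105 m (p = P/D = 0.900000); state ← (V=0, rpm=0)
set_airspeed(17.49): V ← 17.49 m/s
set_airspeed(66.07): V ← 66.07 m/s
throttle_to(5593): rpm ← 5593
adjust_throttle(-936): rpm ← 5593 -936 = 4657
final state: V = 66.07 m/s, rpm = 4657 → n = rpm/60 = 77.616667 rev/s
J = V / (n·D) = 66.07 / (77.616667 × 3.45) = 0.246735
regime bands: climb J<0.4500 | cruise [0.4500, 0.9000) | windmill J≥0.9000
J = 0.2467 → climb

J = 0.2467, regime = climb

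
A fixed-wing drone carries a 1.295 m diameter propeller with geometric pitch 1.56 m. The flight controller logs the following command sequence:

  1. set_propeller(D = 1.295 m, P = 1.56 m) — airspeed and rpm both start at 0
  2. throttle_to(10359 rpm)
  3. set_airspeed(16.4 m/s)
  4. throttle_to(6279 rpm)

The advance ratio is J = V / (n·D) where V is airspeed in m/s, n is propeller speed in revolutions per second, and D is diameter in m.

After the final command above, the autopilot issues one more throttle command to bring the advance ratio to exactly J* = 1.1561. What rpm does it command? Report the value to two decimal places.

set_propeller: D = 1.295 m, P = 1.56 m (p = P/D = 1.204633); state ← (V=0, rpm=0)
throttle_to(10359): rpm ← 10359
set_airspeed(16.4): V ← 16.4 m/s
throttle_to(6279): rpm ← 6279
final state: V = 16.4 m/s, rpm = 6279 → n = rpm/60 = 104.650000 rev/s
target J* = 1.1561; solve J* = V/(n·D) for n: n = V/(J*·D) = 16.4/(1.1561 × 1.295) = 10.954150 rev/s
rpm = 60·n = 657.248992

rpm = 657.25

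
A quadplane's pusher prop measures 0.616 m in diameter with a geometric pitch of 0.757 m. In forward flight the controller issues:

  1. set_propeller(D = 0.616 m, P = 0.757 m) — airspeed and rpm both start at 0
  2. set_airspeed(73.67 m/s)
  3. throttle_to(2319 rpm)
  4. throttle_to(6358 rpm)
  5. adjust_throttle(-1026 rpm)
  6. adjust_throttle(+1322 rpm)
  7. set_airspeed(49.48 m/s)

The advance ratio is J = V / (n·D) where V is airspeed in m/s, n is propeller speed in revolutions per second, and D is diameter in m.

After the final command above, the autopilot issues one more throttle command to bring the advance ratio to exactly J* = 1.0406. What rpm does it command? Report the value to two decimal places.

rpm = 4631.44

set_propeller: D = 0.616 m, P = 0.757 m (p = P/D = 1.228896); state ← (V=0, rpm=0)
set_airspeed(73.67): V ← 73.67 m/s
throttle_to(2319): rpm ← 2319
throttle_to(6358): rpm ← 6358
adjust_throttle(-1026): rpm ← 6358 -1026 = 5332
adjust_throttle(+1322): rpm ← 5332 +1322 = 6654
set_airspeed(49.48): V ← 49.48 m/s
final state: V = 49.48 m/s, rpm = 6654 → n = rpm/60 = 110.900000 rev/s
target J* = 1.0406; solve J* = V/(n·D) for n: n = V/(J*·D) = 49.48/(1.0406 × 0.616) = 77.190732 rev/s
rpm = 60·n = 4631.443897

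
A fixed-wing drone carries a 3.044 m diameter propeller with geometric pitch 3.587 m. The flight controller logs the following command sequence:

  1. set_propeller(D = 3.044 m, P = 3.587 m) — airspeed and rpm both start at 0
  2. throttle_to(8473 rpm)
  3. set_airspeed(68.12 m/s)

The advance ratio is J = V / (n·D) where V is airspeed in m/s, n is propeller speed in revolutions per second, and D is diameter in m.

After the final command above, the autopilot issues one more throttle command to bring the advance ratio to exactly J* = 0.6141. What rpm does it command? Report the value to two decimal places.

set_propeller: D = 3.044 m, P = 3.587 m (p = P/D = 1.178384); state ← (V=0, rpm=0)
throttle_to(8473): rpm ← 8473
set_airspeed(68.12): V ← 68.12 m/s
final state: V = 68.12 m/s, rpm = 8473 → n = rpm/60 = 141.216667 rev/s
target J* = 0.6141; solve J* = V/(n·D) for n: n = V/(J*·D) = 68.12/(0.6141 × 3.044) = 36.441051 rev/s
rpm = 60·n = 2186.463059

rpm = 2186.46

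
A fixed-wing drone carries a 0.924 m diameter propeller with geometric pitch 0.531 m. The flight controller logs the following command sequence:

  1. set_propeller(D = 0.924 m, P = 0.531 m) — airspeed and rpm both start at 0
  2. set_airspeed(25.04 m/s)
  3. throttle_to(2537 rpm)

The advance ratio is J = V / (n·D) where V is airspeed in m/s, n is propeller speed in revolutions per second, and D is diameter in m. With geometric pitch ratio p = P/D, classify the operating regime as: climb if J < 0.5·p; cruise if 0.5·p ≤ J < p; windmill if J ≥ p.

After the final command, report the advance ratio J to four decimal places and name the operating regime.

J = 0.6409, regime = windmill

set_propeller: D = 0.924 m, P = 0.531 m (p = P/D = 0.574675); state ← (V=0, rpm=0)
set_airspeed(25.04): V ← 25.04 m/s
throttle_to(2537): rpm ← 2537
final state: V = 25.04 m/s, rpm = 2537 → n = rpm/60 = 42.283333 rev/s
J = V / (n·D) = 25.04 / (42.283333 × 0.924) = 0.640904
regime bands: climb J<0.2873 | cruise [0.2873, 0.5747) | windmill J≥0.5747
J = 0.6409 → windmill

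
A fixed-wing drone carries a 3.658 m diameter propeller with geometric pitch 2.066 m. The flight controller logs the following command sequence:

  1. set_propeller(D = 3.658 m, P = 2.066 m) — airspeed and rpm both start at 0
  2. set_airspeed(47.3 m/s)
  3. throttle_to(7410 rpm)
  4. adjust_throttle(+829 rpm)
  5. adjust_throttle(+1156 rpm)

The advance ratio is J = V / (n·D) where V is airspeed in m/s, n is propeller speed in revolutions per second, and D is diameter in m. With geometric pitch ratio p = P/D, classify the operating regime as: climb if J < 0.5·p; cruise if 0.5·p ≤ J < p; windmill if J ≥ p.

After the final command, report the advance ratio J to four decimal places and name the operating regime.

J = 0.0826, regime = climb

set_propeller: D = 3.658 m, P = 2.066 m (p = P/D = 0.564790); state ← (V=0, rpm=0)
set_airspeed(47.3): V ← 47.3 m/s
throttle_to(7410): rpm ← 7410
adjust_throttle(+829): rpm ← 7410 +829 = 8239
adjust_throttle(+1156): rpm ← 8239 +1156 = 9395
final state: V = 47.3 m/s, rpm = 9395 → n = rpm/60 = 156.583333 rev/s
J = V / (n·D) = 47.3 / (156.583333 × 3.658) = 0.082579
regime bands: climb J<0.2824 | cruise [0.2824, 0.5648) | windmill J≥0.5648
J = 0.0826 → climb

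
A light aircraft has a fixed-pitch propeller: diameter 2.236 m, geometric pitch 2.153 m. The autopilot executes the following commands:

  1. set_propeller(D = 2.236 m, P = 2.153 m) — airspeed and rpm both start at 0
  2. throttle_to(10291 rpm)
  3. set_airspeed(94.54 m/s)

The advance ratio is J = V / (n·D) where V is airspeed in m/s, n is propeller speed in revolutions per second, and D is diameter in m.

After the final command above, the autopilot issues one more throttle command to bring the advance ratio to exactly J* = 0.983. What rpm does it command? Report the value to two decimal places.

rpm = 2580.72

set_propeller: D = 2.236 m, P = 2.153 m (p = P/D = 0.962880); state ← (V=0, rpm=0)
throttle_to(10291): rpm ← 10291
set_airspeed(94.54): V ← 94.54 m/s
final state: V = 94.54 m/s, rpm = 10291 → n = rpm/60 = 171.516667 rev/s
target J* = 0.983; solve J* = V/(n·D) for n: n = V/(J*·D) = 94.54/(0.983 × 2.236) = 43.012064 rev/s
rpm = 60·n = 2580.723826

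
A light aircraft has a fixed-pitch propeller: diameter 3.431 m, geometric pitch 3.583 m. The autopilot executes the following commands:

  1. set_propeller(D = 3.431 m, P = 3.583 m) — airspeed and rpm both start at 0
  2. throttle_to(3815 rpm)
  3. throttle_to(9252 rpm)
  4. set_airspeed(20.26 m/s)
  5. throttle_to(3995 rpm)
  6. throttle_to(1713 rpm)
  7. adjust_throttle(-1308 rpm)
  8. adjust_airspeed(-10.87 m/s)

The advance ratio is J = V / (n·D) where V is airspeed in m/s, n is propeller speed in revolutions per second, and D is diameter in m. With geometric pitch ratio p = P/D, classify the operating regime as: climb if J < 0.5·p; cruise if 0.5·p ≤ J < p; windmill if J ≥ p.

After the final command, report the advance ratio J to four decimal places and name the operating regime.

J = 0.4055, regime = climb

set_propeller: D = 3.431 m, P = 3.583 m (p = P/D = 1.044302); state ← (V=0, rpm=0)
throttle_to(3815): rpm ← 3815
throttle_to(9252): rpm ← 9252
set_airspeed(20.26): V ← 20.26 m/s
throttle_to(3995): rpm ← 3995
throttle_to(1713): rpm ← 1713
adjust_throttle(-1308): rpm ← 1713 -1308 = 405
adjust_airspeed(-10.87): V ← 20.26 -10.87 = 9.39 m/s
final state: V = 9.39 m/s, rpm = 405 → n = rpm/60 = 6.750000 rev/s
J = V / (n·D) = 9.39 / (6.750000 × 3.431) = 0.405454
regime bands: climb J<0.5222 | cruise [0.5222, 1.0443) | windmill J≥1.0443
J = 0.4055 → climb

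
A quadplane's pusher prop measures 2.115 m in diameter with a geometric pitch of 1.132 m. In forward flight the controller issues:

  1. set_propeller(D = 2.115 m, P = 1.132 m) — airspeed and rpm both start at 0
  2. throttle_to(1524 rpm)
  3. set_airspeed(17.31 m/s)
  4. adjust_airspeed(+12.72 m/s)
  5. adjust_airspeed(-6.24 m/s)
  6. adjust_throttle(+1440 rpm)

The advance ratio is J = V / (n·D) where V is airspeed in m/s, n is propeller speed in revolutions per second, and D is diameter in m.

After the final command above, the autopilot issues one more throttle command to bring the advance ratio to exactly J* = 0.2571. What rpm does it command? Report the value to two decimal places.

rpm = 2625.02

set_propeller: D = 2.115 m, P = 1.132 m (p = P/D = 0.535225); state ← (V=0, rpm=0)
throttle_to(1524): rpm ← 1524
set_airspeed(17.31): V ← 17.31 m/s
adjust_airspeed(+12.72): V ← 17.31 +12.72 = 30.03 m/s
adjust_airspeed(-6.24): V ← 30.03 -6.24 = 23.79 m/s
adjust_throttle(+1440): rpm ← 1524 +1440 = 2964
final state: V = 23.79 m/s, rpm = 2964 → n = rpm/60 = 49.400000 rev/s
target J* = 0.2571; solve J* = V/(n·D) for n: n = V/(J*·D) = 23.79/(0.2571 × 2.115) = 43.750397 rev/s
rpm = 60·n = 2625.023792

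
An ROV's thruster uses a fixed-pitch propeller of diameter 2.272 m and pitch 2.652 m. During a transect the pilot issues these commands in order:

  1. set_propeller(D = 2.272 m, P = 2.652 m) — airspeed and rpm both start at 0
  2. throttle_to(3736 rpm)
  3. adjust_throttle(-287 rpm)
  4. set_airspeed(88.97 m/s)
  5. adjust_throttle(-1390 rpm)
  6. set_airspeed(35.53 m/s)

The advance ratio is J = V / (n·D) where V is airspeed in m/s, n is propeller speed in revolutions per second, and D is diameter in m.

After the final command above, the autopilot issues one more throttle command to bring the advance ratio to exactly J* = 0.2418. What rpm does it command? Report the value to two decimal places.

set_propeller: D = 2.272 m, P = 2.652 m (p = P/D = 1.167254); state ← (V=0, rpm=0)
throttle_to(3736): rpm ← 3736
adjust_throttle(-287): rpm ← 3736 -287 = 3449
set_airspeed(88.97): V ← 88.97 m/s
adjust_throttle(-1390): rpm ← 3449 -1390 = 2059
set_airspeed(35.53): V ← 35.53 m/s
final state: V = 35.53 m/s, rpm = 2059 → n = rpm/60 = 34.316667 rev/s
target J* = 0.2418; solve J* = V/(n·D) for n: n = V/(J*·D) = 35.53/(0.2418 × 2.272) = 64.674128 rev/s
rpm = 60·n = 3880.447699

rpm = 3880.45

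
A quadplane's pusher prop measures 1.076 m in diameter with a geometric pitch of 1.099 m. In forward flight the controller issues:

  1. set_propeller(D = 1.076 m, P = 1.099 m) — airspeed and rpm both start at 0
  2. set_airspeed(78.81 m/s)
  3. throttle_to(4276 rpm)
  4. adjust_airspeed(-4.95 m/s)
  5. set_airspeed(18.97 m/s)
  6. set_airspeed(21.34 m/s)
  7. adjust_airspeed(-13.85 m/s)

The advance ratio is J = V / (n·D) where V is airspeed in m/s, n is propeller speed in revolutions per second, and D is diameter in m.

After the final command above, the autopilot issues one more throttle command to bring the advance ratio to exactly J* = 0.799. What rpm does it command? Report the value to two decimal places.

rpm = 522.73

set_propeller: D = 1.076 m, P = 1.099 m (p = P/D = 1.021375); state ← (V=0, rpm=0)
set_airspeed(78.81): V ← 78.81 m/s
throttle_to(4276): rpm ← 4276
adjust_airspeed(-4.95): V ← 78.81 -4.95 = 73.86 m/s
set_airspeed(18.97): V ← 18.97 m/s
set_airspeed(21.34): V ← 21.34 m/s
adjust_airspeed(-13.85): V ← 21.34 -13.85 = 7.49 m/s
final state: V = 7.49 m/s, rpm = 4276 → n = rpm/60 = 71.266667 rev/s
target J* = 0.799; solve J* = V/(n·D) for n: n = V/(J*·D) = 7.49/(0.799 × 1.076) = 8.712098 rev/s
rpm = 60·n = 522.725898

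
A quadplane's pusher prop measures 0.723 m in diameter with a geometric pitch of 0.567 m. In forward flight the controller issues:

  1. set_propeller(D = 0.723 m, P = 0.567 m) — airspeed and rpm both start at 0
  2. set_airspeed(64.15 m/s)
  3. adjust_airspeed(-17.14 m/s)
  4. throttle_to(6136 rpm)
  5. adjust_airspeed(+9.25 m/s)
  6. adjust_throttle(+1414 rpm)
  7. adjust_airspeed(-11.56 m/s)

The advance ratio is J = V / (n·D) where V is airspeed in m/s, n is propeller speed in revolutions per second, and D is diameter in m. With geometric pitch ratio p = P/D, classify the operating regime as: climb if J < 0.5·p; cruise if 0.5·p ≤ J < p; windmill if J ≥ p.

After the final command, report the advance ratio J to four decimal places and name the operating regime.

J = 0.4913, regime = cruise

set_propeller: D = 0.723 m, P = 0.567 m (p = P/D = 0.784232); state ← (V=0, rpm=0)
set_airspeed(64.15): V ← 64.15 m/s
adjust_airspeed(-17.14): V ← 64.15 -17.14 = 47.01 m/s
throttle_to(6136): rpm ← 6136
adjust_airspeed(+9.25): V ← 47.01 +9.25 = 56.26 m/s
adjust_throttle(+1414): rpm ← 6136 +1414 = 7550
adjust_airspeed(-11.56): V ← 56.26 -11.56 = 44.7 m/s
final state: V = 44.7 m/s, rpm = 7550 → n = rpm/60 = 125.833333 rev/s
J = V / (n·D) = 44.7 / (125.833333 × 0.723) = 0.491330
regime bands: climb J<0.3921 | cruise [0.3921, 0.7842) | windmill J≥0.7842
J = 0.4913 → cruise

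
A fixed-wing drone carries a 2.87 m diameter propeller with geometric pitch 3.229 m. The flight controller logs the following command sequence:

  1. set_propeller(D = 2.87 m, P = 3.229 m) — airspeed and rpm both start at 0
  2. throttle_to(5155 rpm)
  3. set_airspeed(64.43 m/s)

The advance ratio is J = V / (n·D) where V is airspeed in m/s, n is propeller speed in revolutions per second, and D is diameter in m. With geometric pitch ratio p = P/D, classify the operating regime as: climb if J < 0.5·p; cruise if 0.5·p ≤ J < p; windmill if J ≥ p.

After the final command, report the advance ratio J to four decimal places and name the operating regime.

J = 0.2613, regime = climb

set_propeller: D = 2.87 m, P = 3.229 m (p = P/D = 1.125087); state ← (V=0, rpm=0)
throttle_to(5155): rpm ← 5155
set_airspeed(64.43): V ← 64.43 m/s
final state: V = 64.43 m/s, rpm = 5155 → n = rpm/60 = 85.916667 rev/s
J = V / (n·D) = 64.43 / (85.916667 × 2.87) = 0.261294
regime bands: climb J<0.5625 | cruise [0.5625, 1.1251) | windmill J≥1.1251
J = 0.2613 → climb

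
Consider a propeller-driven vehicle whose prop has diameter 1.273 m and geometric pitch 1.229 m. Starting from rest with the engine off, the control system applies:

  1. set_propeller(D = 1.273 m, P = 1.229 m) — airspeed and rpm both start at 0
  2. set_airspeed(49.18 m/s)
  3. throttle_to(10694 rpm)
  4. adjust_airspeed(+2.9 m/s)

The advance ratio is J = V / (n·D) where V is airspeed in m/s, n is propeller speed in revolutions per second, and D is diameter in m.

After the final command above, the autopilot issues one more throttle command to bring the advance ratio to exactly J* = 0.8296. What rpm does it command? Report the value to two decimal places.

rpm = 2958.86

set_propeller: D = 1.273 m, P = 1.229 m (p = P/D = 0.965436); state ← (V=0, rpm=0)
set_airspeed(49.18): V ← 49.18 m/s
throttle_to(10694): rpm ← 10694
adjust_airspeed(+2.9): V ← 49.18 +2.9 = 52.08 m/s
final state: V = 52.08 m/s, rpm = 10694 → n = rpm/60 = 178.233333 rev/s
target J* = 0.8296; solve J* = V/(n·D) for n: n = V/(J*·D) = 52.08/(0.8296 × 1.273) = 49.314409 rev/s
rpm = 60·n = 2958.864511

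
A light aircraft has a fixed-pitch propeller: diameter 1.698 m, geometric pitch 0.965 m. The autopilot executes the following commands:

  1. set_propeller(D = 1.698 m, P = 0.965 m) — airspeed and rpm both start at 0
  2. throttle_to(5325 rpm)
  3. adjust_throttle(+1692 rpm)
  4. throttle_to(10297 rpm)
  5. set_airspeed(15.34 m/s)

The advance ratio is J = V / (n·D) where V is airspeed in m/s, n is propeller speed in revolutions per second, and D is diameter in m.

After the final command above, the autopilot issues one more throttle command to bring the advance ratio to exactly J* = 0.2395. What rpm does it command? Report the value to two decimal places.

set_propeller: D = 1.698 m, P = 0.965 m (p = P/D = 0.568316); state ← (V=0, rpm=0)
throttle_to(5325): rpm ← 5325
adjust_throttle(+1692): rpm ← 5325 +1692 = 7017
throttle_to(10297): rpm ← 10297
set_airspeed(15.34): V ← 15.34 m/s
final state: V = 15.34 m/s, rpm = 10297 → n = rpm/60 = 171.616667 rev/s
target J* = 0.2395; solve J* = V/(n·D) for n: n = V/(J*·D) = 15.34/(0.2395 × 1.698) = 37.720910 rev/s
rpm = 60·n = 2263.254572

rpm = 2263.25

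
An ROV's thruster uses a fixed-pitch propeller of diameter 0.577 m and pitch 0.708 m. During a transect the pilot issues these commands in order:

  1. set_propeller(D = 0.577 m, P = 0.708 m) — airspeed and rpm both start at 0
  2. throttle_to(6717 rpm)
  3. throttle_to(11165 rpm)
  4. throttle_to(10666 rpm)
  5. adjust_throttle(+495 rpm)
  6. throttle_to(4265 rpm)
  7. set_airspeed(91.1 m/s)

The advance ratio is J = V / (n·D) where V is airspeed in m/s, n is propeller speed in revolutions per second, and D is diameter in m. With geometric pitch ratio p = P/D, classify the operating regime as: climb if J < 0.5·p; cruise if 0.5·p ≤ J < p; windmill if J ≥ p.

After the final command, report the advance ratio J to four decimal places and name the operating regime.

J = 2.2211, regime = windmill

set_propeller: D = 0.577 m, P = 0.708 m (p = P/D = 1.227036); state ← (V=0, rpm=0)
throttle_to(6717): rpm ← 6717
throttle_to(11165): rpm ← 11165
throttle_to(10666): rpm ← 10666
adjust_throttle(+495): rpm ← 10666 +495 = 11161
throttle_to(4265): rpm ← 4265
set_airspeed(91.1): V ← 91.1 m/s
final state: V = 91.1 m/s, rpm = 4265 → n = rpm/60 = 71.083333 rev/s
J = V / (n·D) = 91.1 / (71.083333 × 0.577) = 2.221134
regime bands: climb J<0.6135 | cruise [0.6135, 1.2270) | windmill J≥1.2270
J = 2.2211 → windmill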